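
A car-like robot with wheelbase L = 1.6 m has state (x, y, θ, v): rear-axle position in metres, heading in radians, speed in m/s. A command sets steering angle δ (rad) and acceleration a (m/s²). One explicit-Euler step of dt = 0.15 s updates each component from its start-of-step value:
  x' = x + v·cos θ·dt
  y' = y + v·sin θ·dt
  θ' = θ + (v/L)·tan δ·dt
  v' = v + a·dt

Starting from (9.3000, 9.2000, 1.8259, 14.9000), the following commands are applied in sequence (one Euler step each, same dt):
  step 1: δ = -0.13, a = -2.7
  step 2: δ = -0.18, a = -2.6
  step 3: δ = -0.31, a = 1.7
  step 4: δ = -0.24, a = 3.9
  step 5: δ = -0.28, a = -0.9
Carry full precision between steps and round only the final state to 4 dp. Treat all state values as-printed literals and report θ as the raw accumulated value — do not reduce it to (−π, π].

after step 1 (δ=-0.13, a=-2.7): (8.736007, 11.362669, 1.643276, 14.495000)
after step 2 (δ=-0.18, a=-2.6): (8.578556, 13.531210, 1.395997, 14.105000)
after step 3 (δ=-0.31, a=1.7): (8.946507, 15.614719, 0.972414, 14.360000)
after step 4 (δ=-0.24, a=3.9): (10.159870, 17.394457, 0.642964, 14.945000)
after step 5 (δ=-0.28, a=-0.9): (11.953993, 18.738543, 0.240073, 14.810000)

(11.9540, 18.7385, 0.2401, 14.8100)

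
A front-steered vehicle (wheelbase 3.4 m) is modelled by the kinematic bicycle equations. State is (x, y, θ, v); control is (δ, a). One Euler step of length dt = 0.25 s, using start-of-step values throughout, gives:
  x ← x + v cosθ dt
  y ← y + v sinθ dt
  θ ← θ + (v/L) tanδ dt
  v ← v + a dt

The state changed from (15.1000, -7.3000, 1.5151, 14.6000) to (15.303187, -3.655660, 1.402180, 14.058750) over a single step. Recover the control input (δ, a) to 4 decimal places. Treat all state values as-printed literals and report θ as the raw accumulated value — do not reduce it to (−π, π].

a = (v'−v)/dt = (-0.541250)/0.25 = -2.1650
Δθ = θ'−θ = -0.112920;  (v·dt/L) = 14.6000·0.25/3.4 = 1.073529
tan δ = Δθ·L/(v·dt) = -0.105186  →  δ = -0.1048

δ = -0.1048, a = -2.1650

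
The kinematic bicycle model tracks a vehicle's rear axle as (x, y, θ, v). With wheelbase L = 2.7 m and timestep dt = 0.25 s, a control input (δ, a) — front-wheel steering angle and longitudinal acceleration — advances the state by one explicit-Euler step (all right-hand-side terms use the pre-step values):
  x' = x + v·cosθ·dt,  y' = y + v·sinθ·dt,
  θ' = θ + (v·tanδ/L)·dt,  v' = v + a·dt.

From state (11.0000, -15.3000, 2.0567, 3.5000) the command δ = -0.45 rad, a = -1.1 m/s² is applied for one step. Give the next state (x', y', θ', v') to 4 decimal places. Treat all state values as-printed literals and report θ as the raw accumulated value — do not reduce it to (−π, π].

(10.5914, -14.5263, 1.9002, 3.2250)

x' = 11.0000 + 3.5000·cos(2.0567)·0.25 = 10.5914
y' = -15.3000 + 3.5000·sin(2.0567)·0.25 = -14.5263
θ' = 2.0567 + (3.5000/2.7)·tan(-0.45)·0.25 = 1.9002
v' = 3.5000 − 1.1000·0.25 = 3.2250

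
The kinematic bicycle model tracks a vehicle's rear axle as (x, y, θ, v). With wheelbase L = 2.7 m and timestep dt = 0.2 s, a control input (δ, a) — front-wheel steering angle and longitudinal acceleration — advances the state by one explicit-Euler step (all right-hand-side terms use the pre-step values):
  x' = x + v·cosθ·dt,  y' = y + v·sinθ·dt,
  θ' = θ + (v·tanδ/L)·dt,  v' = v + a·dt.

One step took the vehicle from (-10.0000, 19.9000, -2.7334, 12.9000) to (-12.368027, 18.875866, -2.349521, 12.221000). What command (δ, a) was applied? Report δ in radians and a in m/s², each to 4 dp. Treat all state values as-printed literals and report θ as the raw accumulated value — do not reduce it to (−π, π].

δ = 0.3820, a = -3.3950

a = (v'−v)/dt = (-0.679000)/0.2 = -3.3950
Δθ = θ'−θ = 0.383879;  (v·dt/L) = 12.9000·0.2/2.7 = 0.955556
tan δ = Δθ·L/(v·dt) = 0.401734  →  δ = 0.3820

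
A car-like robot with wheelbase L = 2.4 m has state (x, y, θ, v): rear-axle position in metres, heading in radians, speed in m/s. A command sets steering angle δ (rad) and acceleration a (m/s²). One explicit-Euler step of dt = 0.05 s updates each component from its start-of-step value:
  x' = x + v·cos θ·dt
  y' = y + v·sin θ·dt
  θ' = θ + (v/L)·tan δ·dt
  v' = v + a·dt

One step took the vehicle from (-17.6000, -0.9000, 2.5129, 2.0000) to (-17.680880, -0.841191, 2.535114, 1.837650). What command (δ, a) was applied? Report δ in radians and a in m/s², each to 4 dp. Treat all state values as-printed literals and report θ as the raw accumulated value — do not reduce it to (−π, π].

a = (v'−v)/dt = (-0.162350)/0.05 = -3.2470
Δθ = θ'−θ = 0.022214;  (v·dt/L) = 2.0000·0.05/2.4 = 0.041667
tan δ = Δθ·L/(v·dt) = 0.533136  →  δ = 0.4898

δ = 0.4898, a = -3.2470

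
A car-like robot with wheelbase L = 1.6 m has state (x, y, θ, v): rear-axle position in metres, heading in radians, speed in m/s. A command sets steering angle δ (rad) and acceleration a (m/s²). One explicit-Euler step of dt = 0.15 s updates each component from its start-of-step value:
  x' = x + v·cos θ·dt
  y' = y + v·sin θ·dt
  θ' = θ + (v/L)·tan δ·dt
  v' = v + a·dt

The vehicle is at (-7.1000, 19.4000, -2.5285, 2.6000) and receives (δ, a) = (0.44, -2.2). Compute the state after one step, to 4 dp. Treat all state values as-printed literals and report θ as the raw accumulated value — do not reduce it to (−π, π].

(-7.4190, 19.1756, -2.4137, 2.2700)

x' = -7.1000 + 2.6000·cos(-2.5285)·0.15 = -7.4190
y' = 19.4000 + 2.6000·sin(-2.5285)·0.15 = 19.1756
θ' = -2.5285 + (2.6000/1.6)·tan(0.44)·0.15 = -2.4137
v' = 2.6000 − 2.2000·0.15 = 2.2700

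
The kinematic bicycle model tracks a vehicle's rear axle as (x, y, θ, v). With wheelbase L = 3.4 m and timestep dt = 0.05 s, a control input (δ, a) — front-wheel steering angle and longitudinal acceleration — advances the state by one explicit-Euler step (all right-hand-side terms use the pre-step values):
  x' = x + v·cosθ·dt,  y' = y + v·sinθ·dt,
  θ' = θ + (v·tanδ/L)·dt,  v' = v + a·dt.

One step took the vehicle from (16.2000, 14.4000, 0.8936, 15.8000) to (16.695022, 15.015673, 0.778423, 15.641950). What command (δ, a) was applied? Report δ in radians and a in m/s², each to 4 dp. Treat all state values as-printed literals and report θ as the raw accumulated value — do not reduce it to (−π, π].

a = (v'−v)/dt = (-0.158050)/0.05 = -3.1610
Δθ = θ'−θ = -0.115177;  (v·dt/L) = 15.8000·0.05/3.4 = 0.232353
tan δ = Δθ·L/(v·dt) = -0.495698  →  δ = -0.4602

δ = -0.4602, a = -3.1610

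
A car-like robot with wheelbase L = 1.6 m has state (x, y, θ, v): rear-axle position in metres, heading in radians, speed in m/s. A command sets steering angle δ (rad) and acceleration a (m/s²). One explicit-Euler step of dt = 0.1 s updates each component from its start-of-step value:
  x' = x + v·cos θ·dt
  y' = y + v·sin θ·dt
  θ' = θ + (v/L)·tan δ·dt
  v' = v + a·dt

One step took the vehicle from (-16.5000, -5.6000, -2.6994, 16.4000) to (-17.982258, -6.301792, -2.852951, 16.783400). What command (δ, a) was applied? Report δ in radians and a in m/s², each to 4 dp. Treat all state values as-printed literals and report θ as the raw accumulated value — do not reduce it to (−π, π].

δ = -0.1487, a = 3.8340

a = (v'−v)/dt = (0.383400)/0.1 = 3.8340
Δθ = θ'−θ = -0.153551;  (v·dt/L) = 16.4000·0.1/1.6 = 1.025000
tan δ = Δθ·L/(v·dt) = -0.149806  →  δ = -0.1487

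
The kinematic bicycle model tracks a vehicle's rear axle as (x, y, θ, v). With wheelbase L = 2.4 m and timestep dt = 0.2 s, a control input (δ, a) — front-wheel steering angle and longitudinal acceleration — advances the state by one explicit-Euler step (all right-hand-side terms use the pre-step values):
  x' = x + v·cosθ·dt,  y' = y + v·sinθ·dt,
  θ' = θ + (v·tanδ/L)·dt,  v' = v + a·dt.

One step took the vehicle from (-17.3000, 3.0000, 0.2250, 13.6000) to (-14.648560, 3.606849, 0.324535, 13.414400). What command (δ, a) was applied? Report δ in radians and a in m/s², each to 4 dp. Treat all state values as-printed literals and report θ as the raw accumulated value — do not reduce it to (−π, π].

δ = 0.0876, a = -0.9280

a = (v'−v)/dt = (-0.185600)/0.2 = -0.9280
Δθ = θ'−θ = 0.099535;  (v·dt/L) = 13.6000·0.2/2.4 = 1.133333
tan δ = Δθ·L/(v·dt) = 0.087825  →  δ = 0.0876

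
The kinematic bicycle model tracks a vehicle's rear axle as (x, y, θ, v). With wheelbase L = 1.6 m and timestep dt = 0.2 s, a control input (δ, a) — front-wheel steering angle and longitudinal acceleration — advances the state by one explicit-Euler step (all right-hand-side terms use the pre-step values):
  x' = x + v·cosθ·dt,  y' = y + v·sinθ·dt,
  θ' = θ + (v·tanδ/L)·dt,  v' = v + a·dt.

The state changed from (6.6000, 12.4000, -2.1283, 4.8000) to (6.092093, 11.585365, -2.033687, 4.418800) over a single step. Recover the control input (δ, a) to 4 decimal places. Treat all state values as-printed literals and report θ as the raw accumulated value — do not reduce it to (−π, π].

a = (v'−v)/dt = (-0.381200)/0.2 = -1.9060
Δθ = θ'−θ = 0.094613;  (v·dt/L) = 4.8000·0.2/1.6 = 0.600000
tan δ = Δθ·L/(v·dt) = 0.157688  →  δ = 0.1564

δ = 0.1564, a = -1.9060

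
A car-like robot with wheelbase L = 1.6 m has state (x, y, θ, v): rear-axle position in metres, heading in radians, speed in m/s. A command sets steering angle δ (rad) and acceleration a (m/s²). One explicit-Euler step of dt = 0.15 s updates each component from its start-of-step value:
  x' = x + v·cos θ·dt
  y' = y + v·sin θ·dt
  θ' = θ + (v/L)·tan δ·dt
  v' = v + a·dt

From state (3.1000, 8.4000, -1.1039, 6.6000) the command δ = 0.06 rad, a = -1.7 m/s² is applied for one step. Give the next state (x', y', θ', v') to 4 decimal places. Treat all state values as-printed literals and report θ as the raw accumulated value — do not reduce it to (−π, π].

(3.5456, 7.5160, -1.0667, 6.3450)

x' = 3.1000 + 6.6000·cos(-1.1039)·0.15 = 3.5456
y' = 8.4000 + 6.6000·sin(-1.1039)·0.15 = 7.5160
θ' = -1.1039 + (6.6000/1.6)·tan(0.06)·0.15 = -1.0667
v' = 6.6000 − 1.7000·0.15 = 6.3450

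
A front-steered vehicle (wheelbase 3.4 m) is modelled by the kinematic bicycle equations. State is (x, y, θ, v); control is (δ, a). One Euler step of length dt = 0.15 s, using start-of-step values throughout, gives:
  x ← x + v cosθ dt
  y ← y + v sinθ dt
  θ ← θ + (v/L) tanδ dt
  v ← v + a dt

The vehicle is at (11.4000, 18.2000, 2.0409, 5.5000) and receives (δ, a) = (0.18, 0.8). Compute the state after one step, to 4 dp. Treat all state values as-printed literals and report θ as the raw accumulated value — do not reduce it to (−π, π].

(11.0263, 18.9355, 2.0851, 5.6200)

x' = 11.4000 + 5.5000·cos(2.0409)·0.15 = 11.0263
y' = 18.2000 + 5.5000·sin(2.0409)·0.15 = 18.9355
θ' = 2.0409 + (5.5000/3.4)·tan(0.18)·0.15 = 2.0851
v' = 5.5000 + 0.8000·0.15 = 5.6200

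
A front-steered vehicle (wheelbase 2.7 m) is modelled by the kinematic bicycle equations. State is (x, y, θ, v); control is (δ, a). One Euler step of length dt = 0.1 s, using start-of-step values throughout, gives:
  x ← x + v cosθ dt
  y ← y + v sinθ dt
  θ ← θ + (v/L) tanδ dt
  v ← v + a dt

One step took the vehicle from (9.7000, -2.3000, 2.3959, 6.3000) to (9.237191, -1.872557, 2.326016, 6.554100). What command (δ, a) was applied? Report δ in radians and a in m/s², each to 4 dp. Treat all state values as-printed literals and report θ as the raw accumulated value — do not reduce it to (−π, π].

a = (v'−v)/dt = (0.254100)/0.1 = 2.5410
Δθ = θ'−θ = -0.069884;  (v·dt/L) = 6.3000·0.1/2.7 = 0.233333
tan δ = Δθ·L/(v·dt) = -0.299503  →  δ = -0.2910

δ = -0.2910, a = 2.5410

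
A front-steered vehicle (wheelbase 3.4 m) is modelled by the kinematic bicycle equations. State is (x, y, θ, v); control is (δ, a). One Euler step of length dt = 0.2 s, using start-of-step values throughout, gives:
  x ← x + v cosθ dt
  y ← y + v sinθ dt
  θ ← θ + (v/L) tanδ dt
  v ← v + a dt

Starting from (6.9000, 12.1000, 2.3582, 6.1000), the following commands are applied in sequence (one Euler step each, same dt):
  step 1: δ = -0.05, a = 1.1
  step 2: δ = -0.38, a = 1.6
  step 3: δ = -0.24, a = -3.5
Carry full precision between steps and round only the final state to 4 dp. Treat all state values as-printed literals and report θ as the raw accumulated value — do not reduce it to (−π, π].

after step 1 (δ=-0.05, a=1.1): (6.035601, 12.960938, 2.340244, 6.320000)
after step 2 (δ=-0.38, a=1.6): (5.156188, 13.868864, 2.191756, 6.640000)
after step 3 (δ=-0.24, a=-3.5): (4.383536, 14.948953, 2.096173, 5.940000)

(4.3835, 14.9490, 2.0962, 5.9400)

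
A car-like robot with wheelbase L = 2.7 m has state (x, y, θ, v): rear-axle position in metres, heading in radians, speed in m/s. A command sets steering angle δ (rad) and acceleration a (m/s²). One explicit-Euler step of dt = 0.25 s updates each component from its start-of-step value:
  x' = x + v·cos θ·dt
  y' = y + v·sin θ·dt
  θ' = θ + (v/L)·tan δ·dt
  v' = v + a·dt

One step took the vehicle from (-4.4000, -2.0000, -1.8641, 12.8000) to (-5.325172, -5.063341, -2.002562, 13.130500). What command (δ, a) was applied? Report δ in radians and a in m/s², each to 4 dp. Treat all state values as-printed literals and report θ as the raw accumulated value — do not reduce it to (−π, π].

δ = -0.1163, a = 1.3220

a = (v'−v)/dt = (0.330500)/0.25 = 1.3220
Δθ = θ'−θ = -0.138462;  (v·dt/L) = 12.8000·0.25/2.7 = 1.185185
tan δ = Δθ·L/(v·dt) = -0.116827  →  δ = -0.1163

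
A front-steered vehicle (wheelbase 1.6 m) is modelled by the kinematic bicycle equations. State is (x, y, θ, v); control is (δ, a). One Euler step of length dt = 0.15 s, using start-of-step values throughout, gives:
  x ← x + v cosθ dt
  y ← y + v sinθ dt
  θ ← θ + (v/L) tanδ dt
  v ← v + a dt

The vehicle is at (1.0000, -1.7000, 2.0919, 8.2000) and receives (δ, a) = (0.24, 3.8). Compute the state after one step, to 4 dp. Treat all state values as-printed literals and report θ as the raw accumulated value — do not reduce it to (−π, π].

(0.3877, -0.6333, 2.2800, 8.7700)

x' = 1.0000 + 8.2000·cos(2.0919)·0.15 = 0.3877
y' = -1.7000 + 8.2000·sin(2.0919)·0.15 = -0.6333
θ' = 2.0919 + (8.2000/1.6)·tan(0.24)·0.15 = 2.2800
v' = 8.2000 + 3.8000·0.15 = 8.7700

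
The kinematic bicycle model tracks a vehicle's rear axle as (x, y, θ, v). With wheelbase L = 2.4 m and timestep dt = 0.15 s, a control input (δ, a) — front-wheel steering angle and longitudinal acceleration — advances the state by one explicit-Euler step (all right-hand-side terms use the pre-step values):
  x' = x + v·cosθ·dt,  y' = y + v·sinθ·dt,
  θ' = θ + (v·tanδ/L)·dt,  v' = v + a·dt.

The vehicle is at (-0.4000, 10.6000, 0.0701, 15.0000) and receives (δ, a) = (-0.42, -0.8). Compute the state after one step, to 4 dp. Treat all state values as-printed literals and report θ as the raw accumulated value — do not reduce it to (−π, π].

x' = -0.4000 + 15.0000·cos(0.0701)·0.15 = 1.8445
y' = 10.6000 + 15.0000·sin(0.0701)·0.15 = 10.7576
θ' = 0.0701 + (15.0000/2.4)·tan(-0.42)·0.15 = -0.3486
v' = 15.0000 − 0.8000·0.15 = 14.8800

(1.8445, 10.7576, -0.3486, 14.8800)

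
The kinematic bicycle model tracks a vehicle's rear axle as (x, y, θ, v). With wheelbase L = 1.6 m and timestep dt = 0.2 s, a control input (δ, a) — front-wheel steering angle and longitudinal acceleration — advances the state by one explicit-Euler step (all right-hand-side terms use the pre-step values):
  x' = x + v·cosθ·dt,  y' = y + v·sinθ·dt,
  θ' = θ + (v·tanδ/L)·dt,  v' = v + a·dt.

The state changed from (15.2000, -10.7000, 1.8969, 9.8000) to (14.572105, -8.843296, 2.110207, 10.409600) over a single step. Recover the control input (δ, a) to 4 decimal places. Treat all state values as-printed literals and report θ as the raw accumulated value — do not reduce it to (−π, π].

a = (v'−v)/dt = (0.609600)/0.2 = 3.0480
Δθ = θ'−θ = 0.213307;  (v·dt/L) = 9.8000·0.2/1.6 = 1.225000
tan δ = Δθ·L/(v·dt) = 0.174128  →  δ = 0.1724

δ = 0.1724, a = 3.0480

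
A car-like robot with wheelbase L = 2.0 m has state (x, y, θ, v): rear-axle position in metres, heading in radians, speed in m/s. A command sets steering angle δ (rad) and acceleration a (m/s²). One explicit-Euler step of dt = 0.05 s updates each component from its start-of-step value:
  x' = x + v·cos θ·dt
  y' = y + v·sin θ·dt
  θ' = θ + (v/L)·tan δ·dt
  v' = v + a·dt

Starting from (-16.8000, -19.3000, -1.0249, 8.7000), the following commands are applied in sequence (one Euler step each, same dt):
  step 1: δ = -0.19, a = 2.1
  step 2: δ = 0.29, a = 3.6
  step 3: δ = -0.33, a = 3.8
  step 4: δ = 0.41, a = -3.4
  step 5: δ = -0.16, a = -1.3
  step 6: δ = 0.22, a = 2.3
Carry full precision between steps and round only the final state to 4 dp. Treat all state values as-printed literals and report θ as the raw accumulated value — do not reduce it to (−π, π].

after step 1 (δ=-0.19, a=2.1): (-16.574155, -19.671778, -1.066730, 8.805000)
after step 2 (δ=0.29, a=3.6): (-16.361518, -20.057272, -1.001041, 8.985000)
after step 3 (δ=-0.33, a=3.8): (-16.119181, -20.435556, -1.077981, 9.175000)
after step 4 (δ=0.41, a=-3.4): (-15.902143, -20.839716, -0.978288, 9.005000)
after step 5 (δ=-0.16, a=-1.3): (-15.650704, -21.213218, -1.014618, 8.940000)
after step 6 (δ=0.22, a=2.3): (-15.414713, -21.592846, -0.964639, 9.055000)

(-15.4147, -21.5928, -0.9646, 9.0550)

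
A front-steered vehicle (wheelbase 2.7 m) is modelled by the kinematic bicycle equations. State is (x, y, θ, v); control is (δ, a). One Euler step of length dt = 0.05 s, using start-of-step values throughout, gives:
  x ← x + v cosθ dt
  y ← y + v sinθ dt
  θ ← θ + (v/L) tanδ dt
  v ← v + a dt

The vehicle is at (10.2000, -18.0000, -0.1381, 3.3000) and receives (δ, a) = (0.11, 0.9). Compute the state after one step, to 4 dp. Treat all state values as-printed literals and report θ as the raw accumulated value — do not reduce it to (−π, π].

(10.3634, -18.0227, -0.1314, 3.3450)

x' = 10.2000 + 3.3000·cos(-0.1381)·0.05 = 10.3634
y' = -18.0000 + 3.3000·sin(-0.1381)·0.05 = -18.0227
θ' = -0.1381 + (3.3000/2.7)·tan(0.11)·0.05 = -0.1314
v' = 3.3000 + 0.9000·0.05 = 3.3450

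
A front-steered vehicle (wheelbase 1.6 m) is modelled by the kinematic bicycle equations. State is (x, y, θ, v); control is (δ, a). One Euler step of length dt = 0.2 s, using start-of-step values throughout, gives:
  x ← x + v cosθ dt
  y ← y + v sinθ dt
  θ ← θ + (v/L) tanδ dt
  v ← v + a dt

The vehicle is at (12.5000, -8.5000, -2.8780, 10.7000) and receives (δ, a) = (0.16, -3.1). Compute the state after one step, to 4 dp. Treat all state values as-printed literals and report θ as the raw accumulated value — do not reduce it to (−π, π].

x' = 12.5000 + 10.7000·cos(-2.8780)·0.2 = 10.4339
y' = -8.5000 + 10.7000·sin(-2.8780)·0.2 = -9.0576
θ' = -2.8780 + (10.7000/1.6)·tan(0.16)·0.2 = -2.6622
v' = 10.7000 − 3.1000·0.2 = 10.0800

(10.4339, -9.0576, -2.6622, 10.0800)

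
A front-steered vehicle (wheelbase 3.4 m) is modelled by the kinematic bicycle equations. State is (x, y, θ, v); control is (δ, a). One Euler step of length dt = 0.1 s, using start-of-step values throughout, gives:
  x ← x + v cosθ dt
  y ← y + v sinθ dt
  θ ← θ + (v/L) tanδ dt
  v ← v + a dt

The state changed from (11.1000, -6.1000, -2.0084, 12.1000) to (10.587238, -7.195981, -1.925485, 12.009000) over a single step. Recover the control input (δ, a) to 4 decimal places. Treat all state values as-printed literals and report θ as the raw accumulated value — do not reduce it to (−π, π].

a = (v'−v)/dt = (-0.091000)/0.1 = -0.9100
Δθ = θ'−θ = 0.082915;  (v·dt/L) = 12.1000·0.1/3.4 = 0.355882
tan δ = Δθ·L/(v·dt) = 0.232984  →  δ = 0.2289

δ = 0.2289, a = -0.9100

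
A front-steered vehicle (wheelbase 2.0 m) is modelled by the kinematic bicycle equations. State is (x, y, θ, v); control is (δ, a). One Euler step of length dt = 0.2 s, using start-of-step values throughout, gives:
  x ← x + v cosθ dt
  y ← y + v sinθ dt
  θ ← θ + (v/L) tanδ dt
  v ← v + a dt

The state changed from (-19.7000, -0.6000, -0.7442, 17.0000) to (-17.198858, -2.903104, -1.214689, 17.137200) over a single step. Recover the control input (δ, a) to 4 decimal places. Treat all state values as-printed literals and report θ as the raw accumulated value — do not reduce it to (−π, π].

δ = -0.2700, a = 0.6860

a = (v'−v)/dt = (0.137200)/0.2 = 0.6860
Δθ = θ'−θ = -0.470489;  (v·dt/L) = 17.0000·0.2/2.0 = 1.700000
tan δ = Δθ·L/(v·dt) = -0.276758  →  δ = -0.2700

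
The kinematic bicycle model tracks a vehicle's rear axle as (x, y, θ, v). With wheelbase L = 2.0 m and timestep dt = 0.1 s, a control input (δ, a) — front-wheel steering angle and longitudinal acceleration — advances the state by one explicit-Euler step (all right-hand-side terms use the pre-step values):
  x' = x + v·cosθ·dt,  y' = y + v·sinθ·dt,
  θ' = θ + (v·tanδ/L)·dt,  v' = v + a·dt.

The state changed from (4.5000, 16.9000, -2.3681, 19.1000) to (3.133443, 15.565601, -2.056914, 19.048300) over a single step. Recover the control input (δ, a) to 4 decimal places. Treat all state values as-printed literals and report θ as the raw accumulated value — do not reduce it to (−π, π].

a = (v'−v)/dt = (-0.051700)/0.1 = -0.5170
Δθ = θ'−θ = 0.311186;  (v·dt/L) = 19.1000·0.1/2.0 = 0.955000
tan δ = Δθ·L/(v·dt) = 0.325849  →  δ = 0.3150

δ = 0.3150, a = -0.5170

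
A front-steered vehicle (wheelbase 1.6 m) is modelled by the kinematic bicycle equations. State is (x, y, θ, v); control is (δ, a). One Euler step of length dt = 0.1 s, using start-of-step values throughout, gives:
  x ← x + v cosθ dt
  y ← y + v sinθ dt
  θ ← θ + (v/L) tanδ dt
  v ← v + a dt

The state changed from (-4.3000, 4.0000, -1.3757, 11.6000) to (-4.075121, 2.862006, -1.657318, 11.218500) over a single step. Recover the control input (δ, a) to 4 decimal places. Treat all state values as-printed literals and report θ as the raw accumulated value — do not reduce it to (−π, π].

a = (v'−v)/dt = (-0.381500)/0.1 = -3.8150
Δθ = θ'−θ = -0.281618;  (v·dt/L) = 11.6000·0.1/1.6 = 0.725000
tan δ = Δθ·L/(v·dt) = -0.388439  →  δ = -0.3705

δ = -0.3705, a = -3.8150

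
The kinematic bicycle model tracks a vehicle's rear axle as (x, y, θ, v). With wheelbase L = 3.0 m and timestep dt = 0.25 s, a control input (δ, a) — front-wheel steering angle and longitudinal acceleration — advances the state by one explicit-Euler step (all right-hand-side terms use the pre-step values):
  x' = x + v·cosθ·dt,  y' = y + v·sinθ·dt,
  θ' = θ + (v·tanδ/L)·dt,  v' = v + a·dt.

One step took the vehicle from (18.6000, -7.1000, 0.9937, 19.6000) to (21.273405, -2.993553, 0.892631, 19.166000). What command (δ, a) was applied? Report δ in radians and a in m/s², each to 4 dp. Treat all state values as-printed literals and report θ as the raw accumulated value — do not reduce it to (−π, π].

a = (v'−v)/dt = (-0.434000)/0.25 = -1.7360
Δθ = θ'−θ = -0.101069;  (v·dt/L) = 19.6000·0.25/3.0 = 1.633333
tan δ = Δθ·L/(v·dt) = -0.061879  →  δ = -0.0618

δ = -0.0618, a = -1.7360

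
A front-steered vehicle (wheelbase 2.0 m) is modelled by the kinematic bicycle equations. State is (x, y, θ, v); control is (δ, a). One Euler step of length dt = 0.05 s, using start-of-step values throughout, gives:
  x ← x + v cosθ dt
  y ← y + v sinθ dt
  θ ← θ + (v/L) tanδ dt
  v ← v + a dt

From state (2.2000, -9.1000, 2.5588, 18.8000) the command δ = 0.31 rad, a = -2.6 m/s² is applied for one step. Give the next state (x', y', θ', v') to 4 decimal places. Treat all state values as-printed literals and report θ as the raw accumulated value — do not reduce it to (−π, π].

x' = 2.2000 + 18.8000·cos(2.5588)·0.05 = 1.4152
y' = -9.1000 + 18.8000·sin(2.5588)·0.05 = -8.5827
θ' = 2.5588 + (18.8000/2.0)·tan(0.31)·0.05 = 2.7094
v' = 18.8000 − 2.6000·0.05 = 18.6700

(1.4152, -8.5827, 2.7094, 18.6700)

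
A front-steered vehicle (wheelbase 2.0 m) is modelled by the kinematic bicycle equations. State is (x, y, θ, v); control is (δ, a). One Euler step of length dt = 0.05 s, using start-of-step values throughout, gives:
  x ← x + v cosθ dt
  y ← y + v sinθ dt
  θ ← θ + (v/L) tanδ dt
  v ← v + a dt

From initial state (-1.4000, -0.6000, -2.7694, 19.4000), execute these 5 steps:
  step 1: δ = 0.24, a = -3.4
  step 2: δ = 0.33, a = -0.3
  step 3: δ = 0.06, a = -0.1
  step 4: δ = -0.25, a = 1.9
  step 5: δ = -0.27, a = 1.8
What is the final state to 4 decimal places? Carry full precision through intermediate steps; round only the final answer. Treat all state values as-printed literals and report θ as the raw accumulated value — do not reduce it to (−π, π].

(-5.4742, -3.1131, -2.7134, 19.3950)

after step 1 (δ=0.24, a=-3.4): (-2.303586, -0.952749, -2.650712, 19.230000)
after step 2 (δ=0.33, a=-0.3): (-3.151551, -1.406002, -2.486044, 19.215000)
after step 3 (δ=0.06, a=-0.1): (-3.913150, -1.991670, -2.457186, 19.210000)
after step 4 (δ=-0.25, a=1.9): (-4.657340, -2.598911, -2.579814, 19.305000)
after step 5 (δ=-0.27, a=1.8): (-5.474240, -3.113092, -2.713385, 19.395000)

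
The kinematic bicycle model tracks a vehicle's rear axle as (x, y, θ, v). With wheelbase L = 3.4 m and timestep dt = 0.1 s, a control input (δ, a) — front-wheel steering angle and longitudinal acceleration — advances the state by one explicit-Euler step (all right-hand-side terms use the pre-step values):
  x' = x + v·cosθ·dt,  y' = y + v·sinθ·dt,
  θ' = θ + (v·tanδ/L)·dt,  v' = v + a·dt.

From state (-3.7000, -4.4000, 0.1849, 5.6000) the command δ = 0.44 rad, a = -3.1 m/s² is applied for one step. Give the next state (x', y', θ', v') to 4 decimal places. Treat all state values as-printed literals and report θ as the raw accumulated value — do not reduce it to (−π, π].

x' = -3.7000 + 5.6000·cos(0.1849)·0.1 = -3.1495
y' = -4.4000 + 5.6000·sin(0.1849)·0.1 = -4.2970
θ' = 0.1849 + (5.6000/3.4)·tan(0.44)·0.1 = 0.2624
v' = 5.6000 − 3.1000·0.1 = 5.2900

(-3.1495, -4.2970, 0.2624, 5.2900)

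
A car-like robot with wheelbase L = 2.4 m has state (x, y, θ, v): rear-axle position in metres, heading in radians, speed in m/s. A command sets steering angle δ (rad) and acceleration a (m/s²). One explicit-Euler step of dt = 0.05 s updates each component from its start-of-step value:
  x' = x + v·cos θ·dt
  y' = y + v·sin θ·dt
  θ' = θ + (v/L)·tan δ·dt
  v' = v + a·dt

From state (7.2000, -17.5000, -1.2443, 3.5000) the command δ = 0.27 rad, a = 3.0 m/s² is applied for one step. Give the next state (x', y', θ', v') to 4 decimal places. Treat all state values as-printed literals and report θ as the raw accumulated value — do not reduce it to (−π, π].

x' = 7.2000 + 3.5000·cos(-1.2443)·0.05 = 7.2561
y' = -17.5000 + 3.5000·sin(-1.2443)·0.05 = -17.6658
θ' = -1.2443 + (3.5000/2.4)·tan(0.27)·0.05 = -1.2241
v' = 3.5000 + 3.0000·0.05 = 3.6500

(7.2561, -17.6658, -1.2241, 3.6500)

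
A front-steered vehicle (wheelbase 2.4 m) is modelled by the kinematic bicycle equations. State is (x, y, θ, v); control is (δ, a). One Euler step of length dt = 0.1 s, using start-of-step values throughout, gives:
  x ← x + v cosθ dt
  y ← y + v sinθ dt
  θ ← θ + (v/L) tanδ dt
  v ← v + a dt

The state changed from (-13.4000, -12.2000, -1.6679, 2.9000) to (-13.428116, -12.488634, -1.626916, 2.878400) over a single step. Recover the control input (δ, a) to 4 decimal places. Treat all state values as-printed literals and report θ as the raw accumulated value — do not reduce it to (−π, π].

a = (v'−v)/dt = (-0.021600)/0.1 = -0.2160
Δθ = θ'−θ = 0.040984;  (v·dt/L) = 2.9000·0.1/2.4 = 0.120833
tan δ = Δθ·L/(v·dt) = 0.339178  →  δ = 0.3270

δ = 0.3270, a = -0.2160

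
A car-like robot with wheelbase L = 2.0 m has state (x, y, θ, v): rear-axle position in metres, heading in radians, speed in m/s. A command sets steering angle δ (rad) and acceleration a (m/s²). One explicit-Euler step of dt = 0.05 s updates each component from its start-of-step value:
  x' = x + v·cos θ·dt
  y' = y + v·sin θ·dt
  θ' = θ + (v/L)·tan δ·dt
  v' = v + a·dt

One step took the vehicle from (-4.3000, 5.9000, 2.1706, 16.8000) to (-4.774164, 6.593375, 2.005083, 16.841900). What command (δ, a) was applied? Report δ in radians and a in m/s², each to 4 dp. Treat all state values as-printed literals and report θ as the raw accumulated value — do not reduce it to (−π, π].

a = (v'−v)/dt = (0.041900)/0.05 = 0.8380
Δθ = θ'−θ = -0.165517;  (v·dt/L) = 16.8000·0.05/2.0 = 0.420000
tan δ = Δθ·L/(v·dt) = -0.394088  →  δ = -0.3754

δ = -0.3754, a = 0.8380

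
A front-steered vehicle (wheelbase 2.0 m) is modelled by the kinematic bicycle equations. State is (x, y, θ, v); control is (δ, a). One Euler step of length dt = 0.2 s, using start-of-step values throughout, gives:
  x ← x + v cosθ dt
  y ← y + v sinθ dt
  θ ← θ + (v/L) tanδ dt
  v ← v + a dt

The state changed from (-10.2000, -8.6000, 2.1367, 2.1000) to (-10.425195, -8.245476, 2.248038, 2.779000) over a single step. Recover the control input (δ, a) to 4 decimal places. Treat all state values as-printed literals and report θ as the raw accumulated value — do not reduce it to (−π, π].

a = (v'−v)/dt = (0.679000)/0.2 = 3.3950
Δθ = θ'−θ = 0.111338;  (v·dt/L) = 2.1000·0.2/2.0 = 0.210000
tan δ = Δθ·L/(v·dt) = 0.530181  →  δ = 0.4875

δ = 0.4875, a = 3.3950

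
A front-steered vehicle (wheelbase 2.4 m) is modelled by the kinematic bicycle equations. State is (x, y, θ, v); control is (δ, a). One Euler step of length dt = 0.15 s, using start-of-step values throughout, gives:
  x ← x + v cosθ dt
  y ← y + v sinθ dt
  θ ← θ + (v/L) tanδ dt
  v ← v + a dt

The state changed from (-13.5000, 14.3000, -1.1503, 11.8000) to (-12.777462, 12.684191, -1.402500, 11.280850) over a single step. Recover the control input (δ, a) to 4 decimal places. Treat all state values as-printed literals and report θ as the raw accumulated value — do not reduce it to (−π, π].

a = (v'−v)/dt = (-0.519150)/0.15 = -3.4610
Δθ = θ'−θ = -0.252200;  (v·dt/L) = 11.8000·0.15/2.4 = 0.737500
tan δ = Δθ·L/(v·dt) = -0.341966  →  δ = -0.3295

δ = -0.3295, a = -3.4610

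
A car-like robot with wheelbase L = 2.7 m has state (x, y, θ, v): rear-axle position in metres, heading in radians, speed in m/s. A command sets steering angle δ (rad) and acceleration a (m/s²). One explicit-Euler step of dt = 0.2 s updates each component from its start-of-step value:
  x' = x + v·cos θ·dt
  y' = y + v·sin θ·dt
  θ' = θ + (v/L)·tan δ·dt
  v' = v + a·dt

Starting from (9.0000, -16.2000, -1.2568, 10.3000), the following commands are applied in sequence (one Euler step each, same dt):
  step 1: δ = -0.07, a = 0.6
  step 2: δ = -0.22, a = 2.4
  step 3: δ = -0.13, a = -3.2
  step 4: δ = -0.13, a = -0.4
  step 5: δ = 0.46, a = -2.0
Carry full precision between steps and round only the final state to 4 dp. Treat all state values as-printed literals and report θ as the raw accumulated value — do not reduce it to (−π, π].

(10.0905, -26.4183, -1.3142, 9.7800)

after step 1 (δ=-0.07, a=0.6): (9.636256, -18.159280, -1.310295, 10.420000)
after step 2 (δ=-0.22, a=2.4): (10.173022, -20.172968, -1.482896, 10.900000)
after step 3 (δ=-0.13, a=-3.2): (10.364398, -22.344551, -1.588454, 10.260000)
after step 4 (δ=-0.13, a=-0.4): (10.328166, -24.396232, -1.687815, 10.180000)
after step 5 (δ=0.46, a=-2.0): (10.090460, -26.418308, -1.314209, 9.780000)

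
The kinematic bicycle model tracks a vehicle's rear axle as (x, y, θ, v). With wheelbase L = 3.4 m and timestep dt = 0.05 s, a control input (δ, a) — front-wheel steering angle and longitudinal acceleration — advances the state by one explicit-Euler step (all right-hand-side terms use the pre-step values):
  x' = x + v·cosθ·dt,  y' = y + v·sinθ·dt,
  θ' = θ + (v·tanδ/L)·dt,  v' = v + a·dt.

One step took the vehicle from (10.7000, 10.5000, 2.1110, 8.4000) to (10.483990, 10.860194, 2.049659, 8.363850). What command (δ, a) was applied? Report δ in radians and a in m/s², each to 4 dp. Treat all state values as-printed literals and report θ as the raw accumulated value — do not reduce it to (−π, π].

δ = -0.4609, a = -0.7230

a = (v'−v)/dt = (-0.036150)/0.05 = -0.7230
Δθ = θ'−θ = -0.061341;  (v·dt/L) = 8.4000·0.05/3.4 = 0.123529
tan δ = Δθ·L/(v·dt) = -0.496570  →  δ = -0.4609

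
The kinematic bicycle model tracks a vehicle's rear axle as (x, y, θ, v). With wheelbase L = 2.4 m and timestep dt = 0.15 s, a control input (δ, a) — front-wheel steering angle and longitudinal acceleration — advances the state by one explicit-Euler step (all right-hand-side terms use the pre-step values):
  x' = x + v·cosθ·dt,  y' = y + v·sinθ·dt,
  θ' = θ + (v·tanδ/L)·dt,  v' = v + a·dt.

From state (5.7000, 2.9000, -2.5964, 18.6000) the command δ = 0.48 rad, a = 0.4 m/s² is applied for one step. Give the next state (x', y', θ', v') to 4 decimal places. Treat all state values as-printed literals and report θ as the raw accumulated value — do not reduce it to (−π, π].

x' = 5.7000 + 18.6000·cos(-2.5964)·0.15 = 3.3145
y' = 2.9000 + 18.6000·sin(-2.5964)·0.15 = 1.4532
θ' = -2.5964 + (18.6000/2.4)·tan(0.48)·0.15 = -1.9912
v' = 18.6000 + 0.4000·0.15 = 18.6600

(3.3145, 1.4532, -1.9912, 18.6600)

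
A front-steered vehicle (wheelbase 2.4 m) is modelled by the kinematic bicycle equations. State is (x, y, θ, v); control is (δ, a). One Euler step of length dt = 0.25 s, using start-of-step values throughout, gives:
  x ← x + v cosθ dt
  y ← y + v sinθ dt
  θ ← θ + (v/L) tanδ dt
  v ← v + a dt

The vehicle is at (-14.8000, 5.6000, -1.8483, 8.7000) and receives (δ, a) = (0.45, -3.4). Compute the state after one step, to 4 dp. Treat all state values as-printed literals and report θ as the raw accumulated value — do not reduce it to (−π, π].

x' = -14.8000 + 8.7000·cos(-1.8483)·0.25 = -15.3959
y' = 5.6000 + 8.7000·sin(-1.8483)·0.25 = 3.5082
θ' = -1.8483 + (8.7000/2.4)·tan(0.45)·0.25 = -1.4105
v' = 8.7000 − 3.4000·0.25 = 7.8500

(-15.3959, 3.5082, -1.4105, 7.8500)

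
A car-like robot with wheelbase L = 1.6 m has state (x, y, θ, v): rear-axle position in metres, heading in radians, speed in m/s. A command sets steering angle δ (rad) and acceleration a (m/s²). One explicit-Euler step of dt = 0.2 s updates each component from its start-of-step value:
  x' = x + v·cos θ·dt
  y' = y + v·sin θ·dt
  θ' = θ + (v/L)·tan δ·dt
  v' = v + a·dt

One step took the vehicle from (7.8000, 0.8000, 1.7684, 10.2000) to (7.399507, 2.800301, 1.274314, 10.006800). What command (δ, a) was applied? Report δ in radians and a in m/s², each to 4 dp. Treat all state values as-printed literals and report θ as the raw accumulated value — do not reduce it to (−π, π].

a = (v'−v)/dt = (-0.193200)/0.2 = -0.9660
Δθ = θ'−θ = -0.494086;  (v·dt/L) = 10.2000·0.2/1.6 = 1.275000
tan δ = Δθ·L/(v·dt) = -0.387518  →  δ = -0.3697

δ = -0.3697, a = -0.9660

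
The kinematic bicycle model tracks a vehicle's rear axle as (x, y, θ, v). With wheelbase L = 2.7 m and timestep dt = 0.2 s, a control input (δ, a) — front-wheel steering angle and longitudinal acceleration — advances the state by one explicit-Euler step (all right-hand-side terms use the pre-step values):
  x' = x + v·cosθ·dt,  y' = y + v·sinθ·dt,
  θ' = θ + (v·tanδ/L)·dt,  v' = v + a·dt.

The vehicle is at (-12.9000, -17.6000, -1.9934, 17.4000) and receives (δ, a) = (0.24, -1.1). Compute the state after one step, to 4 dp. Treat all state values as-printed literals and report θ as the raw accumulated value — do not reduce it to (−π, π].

(-14.3273, -20.7738, -1.6780, 17.1800)

x' = -12.9000 + 17.4000·cos(-1.9934)·0.2 = -14.3273
y' = -17.6000 + 17.4000·sin(-1.9934)·0.2 = -20.7738
θ' = -1.9934 + (17.4000/2.7)·tan(0.24)·0.2 = -1.6780
v' = 17.4000 − 1.1000·0.2 = 17.1800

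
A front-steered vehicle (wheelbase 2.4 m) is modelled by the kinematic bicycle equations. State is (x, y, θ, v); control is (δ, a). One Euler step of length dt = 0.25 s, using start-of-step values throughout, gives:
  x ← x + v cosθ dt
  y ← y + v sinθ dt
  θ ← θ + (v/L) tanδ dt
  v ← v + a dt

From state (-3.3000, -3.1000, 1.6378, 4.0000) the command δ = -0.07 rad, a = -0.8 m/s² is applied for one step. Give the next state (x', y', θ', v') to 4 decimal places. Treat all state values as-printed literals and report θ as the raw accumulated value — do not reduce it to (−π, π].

x' = -3.3000 + 4.0000·cos(1.6378)·0.25 = -3.3670
y' = -3.1000 + 4.0000·sin(1.6378)·0.25 = -2.1022
θ' = 1.6378 + (4.0000/2.4)·tan(-0.07)·0.25 = 1.6086
v' = 4.0000 − 0.8000·0.25 = 3.8000

(-3.3670, -2.1022, 1.6086, 3.8000)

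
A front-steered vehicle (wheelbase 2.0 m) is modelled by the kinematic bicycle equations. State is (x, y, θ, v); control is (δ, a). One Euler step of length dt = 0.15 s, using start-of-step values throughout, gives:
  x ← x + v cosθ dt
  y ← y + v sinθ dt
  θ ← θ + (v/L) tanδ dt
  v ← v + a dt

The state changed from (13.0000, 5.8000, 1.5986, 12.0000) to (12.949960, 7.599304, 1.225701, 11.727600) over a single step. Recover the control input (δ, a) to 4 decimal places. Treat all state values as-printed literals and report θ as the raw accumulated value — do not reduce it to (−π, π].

δ = -0.3928, a = -1.8160

a = (v'−v)/dt = (-0.272400)/0.15 = -1.8160
Δθ = θ'−θ = -0.372899;  (v·dt/L) = 12.0000·0.15/2.0 = 0.900000
tan δ = Δθ·L/(v·dt) = -0.414332  →  δ = -0.3928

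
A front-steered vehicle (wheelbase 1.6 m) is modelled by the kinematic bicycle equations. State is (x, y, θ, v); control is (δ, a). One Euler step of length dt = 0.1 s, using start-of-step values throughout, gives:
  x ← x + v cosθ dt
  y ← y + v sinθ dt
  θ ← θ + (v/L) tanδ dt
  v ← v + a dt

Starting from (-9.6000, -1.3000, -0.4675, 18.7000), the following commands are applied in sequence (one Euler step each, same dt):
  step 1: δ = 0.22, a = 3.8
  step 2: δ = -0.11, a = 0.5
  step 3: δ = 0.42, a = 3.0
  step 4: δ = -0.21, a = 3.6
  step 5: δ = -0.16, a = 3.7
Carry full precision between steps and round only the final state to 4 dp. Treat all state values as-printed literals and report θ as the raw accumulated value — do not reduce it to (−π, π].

after step 1 (δ=0.22, a=3.8): (-7.930655, -2.142727, -0.206145, 19.080000)
after step 2 (δ=-0.11, a=0.5): (-6.063053, -2.533271, -0.337851, 19.130000)
after step 3 (δ=0.42, a=3.0): (-4.258197, -3.167356, 0.196082, 19.430000)
after step 4 (δ=-0.21, a=3.6): (-2.352429, -2.788805, -0.062753, 19.790000)
after step 5 (δ=-0.16, a=3.7): (-0.377325, -2.912912, -0.262359, 20.160000)

(-0.3773, -2.9129, -0.2624, 20.1600)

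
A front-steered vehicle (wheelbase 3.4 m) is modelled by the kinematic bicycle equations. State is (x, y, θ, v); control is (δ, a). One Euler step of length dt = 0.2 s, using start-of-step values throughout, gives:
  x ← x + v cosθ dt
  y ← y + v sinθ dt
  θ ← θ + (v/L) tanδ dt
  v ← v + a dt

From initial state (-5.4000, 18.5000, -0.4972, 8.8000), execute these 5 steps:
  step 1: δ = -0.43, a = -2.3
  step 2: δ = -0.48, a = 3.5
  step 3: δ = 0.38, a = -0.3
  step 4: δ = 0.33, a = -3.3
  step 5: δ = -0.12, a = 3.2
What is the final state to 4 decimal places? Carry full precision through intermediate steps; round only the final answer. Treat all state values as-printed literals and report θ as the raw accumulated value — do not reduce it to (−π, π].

(1.0330, 12.8359, -0.6557, 8.9600)

after step 1 (δ=-0.43, a=-2.3): (-3.853098, 17.660539, -0.734604, 8.340000)
after step 2 (δ=-0.48, a=3.5): (-2.615281, 16.542490, -0.990009, 9.040000)
after step 3 (δ=0.38, a=-0.3): (-1.623264, 15.030946, -0.777616, 8.980000)
after step 4 (δ=0.33, a=-3.3): (-0.343456, 13.770904, -0.596682, 8.320000)
after step 5 (δ=-0.12, a=3.2): (1.033013, 12.835900, -0.655695, 8.960000)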